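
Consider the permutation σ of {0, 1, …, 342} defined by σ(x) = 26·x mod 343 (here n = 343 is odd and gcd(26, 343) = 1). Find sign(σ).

-1

Trace 296: π^k(296) = [296, 150, 127, 215, 102, 251, 9] for k=0..6.
Cycle type of π: 294 + 42 + 6 + 1; total 4 cycles.
sign(π) = (−1)^{n − #cycles} = (−1)^{343−4} = (−1)^339 = -1.
Via Zolotarev, sign(π_{26}) = (26|343) = -1.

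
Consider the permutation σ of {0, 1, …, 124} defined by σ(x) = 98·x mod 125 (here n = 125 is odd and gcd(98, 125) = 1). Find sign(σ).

Trace 9: π^k(9) = [9, 7, 61, 103, 94, 87, 26] for k=0..6.
π_98 has 4 disjoint cycles with lengths [100, 20, 4, 1] on {0,…,124}.
4 cycles on 125: each ℓ→(−1)^(ℓ−1), product (−1)^121 = -1.

-1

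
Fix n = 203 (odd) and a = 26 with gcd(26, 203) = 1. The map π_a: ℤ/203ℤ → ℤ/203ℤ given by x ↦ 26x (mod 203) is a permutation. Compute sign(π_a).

+1

Orbit of 121 under x↦26x: [121, 101, 190, 68, 144, 90, 107]… (length divides ord_203(26)).
Decompose π into cycles: lengths [84, 84, 28, 6, 1] (5 cycles, including the fixed point 0).
n − c = 203 − 5 = 198; sign = (−1)^198 = +1.
Via Zolotarev, sign(π_{26}) = (26|203) = +1.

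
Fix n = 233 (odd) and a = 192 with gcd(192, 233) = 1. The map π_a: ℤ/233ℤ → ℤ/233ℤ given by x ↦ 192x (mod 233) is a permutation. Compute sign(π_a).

-1

Trace 64: π^k(64) = [64, 172, 171, 212, 162, 115, 178] for k=0..6.
2 cycles of lengths [232, 1].
With 2 cycles on 233 points, sign = (−1)^{233−2} = -1.
Via Zolotarev, sign(π_{192}) = (192|233) = -1.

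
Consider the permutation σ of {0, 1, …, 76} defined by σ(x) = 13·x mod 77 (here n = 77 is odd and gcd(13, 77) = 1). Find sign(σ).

Trace 13: π^k(13) = [13, 15, 41, 71, 76, 64, 62] for k=0..6.
π_13 has 11 disjoint cycles with lengths [10, 10, 10, 10, 10, 10, 10, 2, 2, 2, 1] on {0,…,76}.
sign(π) = (−1)^{n − #cycles} = (−1)^{77−11} = (−1)^66 = +1.
Check: (13/77) = +1 by Zolotarev.

+1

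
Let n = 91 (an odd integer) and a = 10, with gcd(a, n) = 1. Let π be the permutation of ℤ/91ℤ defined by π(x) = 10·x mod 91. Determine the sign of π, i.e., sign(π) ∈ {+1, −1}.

Start at x=10: 10 → 9 → 90 → 81 → 82 → 1 → 10 (one orbit).
16 cycles of lengths [6, 6, 6, 6, 6, 6, 6, 6, 6, 6, 6, 6, 6, 6, 6, 1].
16 cycles on 91: each ℓ→(−1)^(ℓ−1), product (−1)^75 = -1.

-1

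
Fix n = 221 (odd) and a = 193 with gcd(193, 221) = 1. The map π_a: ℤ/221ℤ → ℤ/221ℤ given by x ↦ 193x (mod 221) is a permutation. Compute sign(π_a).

+1

Trace 55: π^k(55) = [55, 7, 25, 184, 152, 164, 49] for k=0..6.
7 cycles of lengths [48, 48, 48, 48, 16, 12, 1].
221 − 7 = 214 transpositions; sign(π) = (−1)^214 = +1.
Via Zolotarev, sign(π_{193}) = (193|221) = +1.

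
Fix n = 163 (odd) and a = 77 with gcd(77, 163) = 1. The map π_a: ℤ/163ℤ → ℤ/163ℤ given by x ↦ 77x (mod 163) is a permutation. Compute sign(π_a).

Orbit of 126 under x↦77x: [126, 85, 25, 132, 58, 65, 115]… (length divides ord_163(77)).
The orbit structure of x ↦ 77x mod 163: 7 orbits of sizes [27, 27, 27, 27, 27, 27, 1].
Σ(ℓ_i−1) = 163−7 = 156; sign = (−1)^156 = +1.
(77|163)_J = +1 (Zolotarev's lemma cross-check).

+1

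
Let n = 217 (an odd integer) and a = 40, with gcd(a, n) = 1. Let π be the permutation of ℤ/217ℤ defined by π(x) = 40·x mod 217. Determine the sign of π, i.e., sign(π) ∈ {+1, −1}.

Trace 1: π^k(1) = [1, 40, 81, 202, 51, 87, 8] for k=0..6.
Decompose π into cycles: lengths [30, 30, 30, 30, 30, 30, 15, 15, 6, 1] (10 cycles, including the fixed point 0).
n − c = 217 − 10 = 207; sign = (−1)^207 = -1.

-1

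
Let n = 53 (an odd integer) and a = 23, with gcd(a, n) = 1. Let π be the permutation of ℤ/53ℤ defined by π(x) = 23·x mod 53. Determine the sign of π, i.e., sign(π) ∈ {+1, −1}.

-1

Start at x=30: 30 → 1 → 23 → 52 → 30 (one orbit).
14 cycles of lengths [4, 4, 4, 4, 4, 4, 4, 4, 4, 4, 4, 4, 4, 1].
With 14 cycles on 53 points, sign = (−1)^{53−14} = -1.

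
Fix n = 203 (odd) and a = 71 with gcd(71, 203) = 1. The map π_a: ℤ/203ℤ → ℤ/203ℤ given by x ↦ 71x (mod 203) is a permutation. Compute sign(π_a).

+1

Trace 71: π^k(71) = [71, 169, 22, 141, 64, 78, 57] for k=0..6.
Decompose π into cycles: lengths [14, 14, 14, 14, 14, 14, 14, 14, 14, 14, 14, 14, 14, 14, 1, 1, 1, 1, 1, 1, 1] (21 cycles, including the fixed point 0).
Σ(ℓ_i−1) = 203−21 = 182; sign = (−1)^182 = +1.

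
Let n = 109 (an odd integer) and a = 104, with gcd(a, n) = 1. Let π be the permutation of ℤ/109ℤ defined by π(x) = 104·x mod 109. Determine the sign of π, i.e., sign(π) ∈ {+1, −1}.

+1

Orbit of 1 under x↦104x: [1, 104, 25, 93, 80, 36, 38]… (length divides ord_109(104)).
Cycle type of π: 54×2 + 1; total 3 cycles.
With 3 cycles on 109 points, sign = (−1)^{109−3} = +1.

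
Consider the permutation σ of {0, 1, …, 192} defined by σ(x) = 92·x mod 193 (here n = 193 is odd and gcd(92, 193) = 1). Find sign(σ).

Trace 56: π^k(56) = [56, 134, 169, 108, 93, 64, 98] for k=0..6.
The orbit structure of x ↦ 92x mod 193: 3 orbits of sizes [96, 96, 1].
sign(π) = (−1)^{n − #cycles} = (−1)^{193−3} = (−1)^190 = +1.
Zolotarev: (92|193) = +1, matching the cycle-count sign.

+1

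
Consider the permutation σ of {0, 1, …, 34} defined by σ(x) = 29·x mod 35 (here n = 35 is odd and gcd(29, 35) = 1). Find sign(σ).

+1

Orbit of 29 under x↦29x: [29, 1]… (length divides ord_35(29)).
21 cycles of lengths [2, 2, 2, 2, 2, 2, 2, 2, 2, 2, 2, 2, 2, 2, 1, 1, 1, 1, 1, 1, 1].
With 21 cycles on 35 points, sign = (−1)^{35−21} = +1.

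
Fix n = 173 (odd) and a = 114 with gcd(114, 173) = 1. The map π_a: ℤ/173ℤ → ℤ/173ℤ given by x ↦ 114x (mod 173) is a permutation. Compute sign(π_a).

-1

Start at x=128: 128 → 60 → 93 → 49 → 50 → 164 → 12 → … (one orbit).
Cycle type of π: 172 + 1; total 2 cycles.
sign(π) = (−1)^{n − #cycles} = (−1)^{173−2} = (−1)^171 = -1.
(114|173)_J = -1 (Zolotarev's lemma cross-check).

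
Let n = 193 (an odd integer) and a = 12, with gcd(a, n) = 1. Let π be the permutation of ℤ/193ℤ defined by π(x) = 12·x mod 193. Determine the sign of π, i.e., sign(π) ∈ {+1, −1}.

Start at x=192: 192 → 181 → 49 → 9 → 108 → 138 → 112 → … (one orbit).
9 cycles of lengths [24, 24, 24, 24, 24, 24, 24, 24, 1].
With 9 cycles on 193 points, sign = (−1)^{193−9} = +1.
Zolotarev: (12|193) = +1, matching the cycle-count sign.

+1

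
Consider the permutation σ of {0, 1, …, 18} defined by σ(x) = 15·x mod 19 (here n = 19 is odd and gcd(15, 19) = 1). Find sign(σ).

-1

Orbit of 17 under x↦15x: [17, 8, 6, 14, 1, 15, 16]… (length divides ord_19(15)).
Cycle type of π: 18 + 1; total 2 cycles.
2 cycles on 19: each ℓ→(−1)^(ℓ−1), product (−1)^17 = -1.
Via Zolotarev, sign(π_{15}) = (15|19) = -1.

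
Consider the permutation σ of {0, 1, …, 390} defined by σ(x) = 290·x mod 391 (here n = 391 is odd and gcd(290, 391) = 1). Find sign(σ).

Trace 290: π^k(290) = [290, 35, 375, 52, 222, 256, 341] for k=0..6.
Decompose π into cycles: lengths [22, 22, 22, 22, 22, 22, 22, 22, 22, 22, 22, 22, 22, 22, 22, 22, 22, 1, 1, 1, 1, 1, 1, 1, 1, 1, 1, 1, 1, 1, 1, 1, 1, 1] (34 cycles, including the fixed point 0).
Σ(ℓ_i−1) = 391−34 = 357; sign = (−1)^357 = -1.

-1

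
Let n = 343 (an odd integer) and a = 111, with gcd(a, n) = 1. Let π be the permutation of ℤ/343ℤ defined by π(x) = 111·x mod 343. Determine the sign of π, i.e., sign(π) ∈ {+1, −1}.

Trace 218: π^k(218) = [218, 188, 288, 69, 113, 195, 36] for k=0..6.
10 cycles of lengths [98, 98, 98, 14, 14, 14, 2, 2, 2, 1].
sign(π) = (−1)^{n − #cycles} = (−1)^{343−10} = (−1)^333 = -1.
Check: (111/343) = -1 by Zolotarev.

-1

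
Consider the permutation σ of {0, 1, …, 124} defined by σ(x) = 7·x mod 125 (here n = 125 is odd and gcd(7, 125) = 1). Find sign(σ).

Trace 32: π^k(32) = [32, 99, 68, 101, 82, 74, 18] for k=0..6.
The orbit structure of x ↦ 7x mod 125: 12 orbits of sizes [20, 20, 20, 20, 20, 4, 4, 4, 4, 4, 4, 1].
sign(π) = (−1)^{n − #cycles} = (−1)^{125−12} = (−1)^113 = -1.

-1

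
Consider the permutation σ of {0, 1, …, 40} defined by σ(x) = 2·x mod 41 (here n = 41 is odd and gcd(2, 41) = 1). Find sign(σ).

Orbit of 23 under x↦2x: [23, 5, 10, 20, 40, 39, 37]… (length divides ord_41(2)).
Cycle type of π: 20×2 + 1; total 3 cycles.
3 cycles on 41: each ℓ→(−1)^(ℓ−1), product (−1)^38 = +1.
The Jacobi symbol (2|41) = +1 (Zolotarev) agrees.

+1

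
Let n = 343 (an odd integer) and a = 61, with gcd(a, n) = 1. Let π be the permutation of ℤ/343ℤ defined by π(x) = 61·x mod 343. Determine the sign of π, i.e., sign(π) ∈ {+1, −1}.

Start at x=53: 53 → 146 → 331 → 297 → 281 → 334 → 137 → … (one orbit).
Cycle lengths of π_61 on ℤ/343ℤ: [294, 42, 6, 1]; 4 cycles in total.
sign(π) = (−1)^{n − #cycles} = (−1)^{343−4} = (−1)^339 = -1.

-1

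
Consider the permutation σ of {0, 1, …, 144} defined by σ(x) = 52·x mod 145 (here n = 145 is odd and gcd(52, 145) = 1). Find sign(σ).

-1

Start at x=94: 94 → 103 → 136 → 112 → 24 → 88 → 81 → … (one orbit).
Cycle type of π: 28×4 + 7×4 + 4 + 1; total 10 cycles.
145 − 10 = 135 transpositions; sign(π) = (−1)^135 = -1.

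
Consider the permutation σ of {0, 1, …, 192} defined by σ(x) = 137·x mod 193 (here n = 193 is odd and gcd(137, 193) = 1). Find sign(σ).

+1

Orbit of 128 under x↦137x: [128, 166, 161, 55, 8, 131, 191]… (length divides ord_193(137)).
Cycle lengths of π_137 on ℤ/193ℤ: [96, 96, 1]; 3 cycles in total.
With 3 cycles on 193 points, sign = (−1)^{193−3} = +1.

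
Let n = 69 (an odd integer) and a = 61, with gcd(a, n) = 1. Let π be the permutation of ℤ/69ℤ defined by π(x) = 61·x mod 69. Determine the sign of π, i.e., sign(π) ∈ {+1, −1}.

Trace 34: π^k(34) = [34, 4, 37, 49, 22, 31, 28] for k=0..6.
Cycle type of π: 22×3 + 1×3; total 6 cycles.
n − c = 69 − 6 = 63; sign = (−1)^63 = -1.
Via Zolotarev, sign(π_{61}) = (61|69) = -1.

-1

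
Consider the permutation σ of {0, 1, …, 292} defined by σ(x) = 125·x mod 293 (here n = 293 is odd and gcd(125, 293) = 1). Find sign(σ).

-1

Trace 135: π^k(135) = [135, 174, 68, 3, 82, 288, 254] for k=0..6.
The orbit structure of x ↦ 125x mod 293: 2 orbits of sizes [292, 1].
With 2 cycles on 293 points, sign = (−1)^{293−2} = -1.
Check: (125/293) = -1 by Zolotarev.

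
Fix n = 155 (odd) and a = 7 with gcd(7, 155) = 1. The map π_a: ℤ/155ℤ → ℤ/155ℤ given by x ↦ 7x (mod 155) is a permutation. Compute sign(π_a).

-1

Start at x=111: 111 → 2 → 14 → 98 → 66 → 152 → 134 → … (one orbit).
The orbit structure of x ↦ 7x mod 155: 6 orbits of sizes [60, 60, 15, 15, 4, 1].
n − c = 155 − 6 = 149; sign = (−1)^149 = -1.
Zolotarev: (7|155) = -1, matching the cycle-count sign.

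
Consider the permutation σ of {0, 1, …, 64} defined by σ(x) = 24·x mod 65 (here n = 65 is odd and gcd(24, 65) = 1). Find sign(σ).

-1

Orbit of 44 under x↦24x: [44, 16, 59, 51, 54, 61, 34]… (length divides ord_65(24)).
π_24 has 8 disjoint cycles with lengths [12, 12, 12, 12, 12, 2, 2, 1] on {0,…,64}.
65 − 8 = 57 transpositions; sign(π) = (−1)^57 = -1.
Zolotarev: (24|65) = -1, matching the cycle-count sign.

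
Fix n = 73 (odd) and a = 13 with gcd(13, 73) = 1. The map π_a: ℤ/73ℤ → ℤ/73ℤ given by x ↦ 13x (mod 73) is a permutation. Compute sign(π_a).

-1

Start at x=61: 61 → 63 → 16 → 62 → 3 → 39 → 69 → … (one orbit).
Cycle type of π: 72 + 1; total 2 cycles.
With 2 cycles on 73 points, sign = (−1)^{73−2} = -1.
Via Zolotarev, sign(π_{13}) = (13|73) = -1.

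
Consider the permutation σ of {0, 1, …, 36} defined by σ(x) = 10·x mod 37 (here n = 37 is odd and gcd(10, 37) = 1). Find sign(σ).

+1

Orbit of 26 under x↦10x: [26, 1, 10]… (length divides ord_37(10)).
Cycle type of π: 3×12 + 1; total 13 cycles.
13 cycles on 37: each ℓ→(−1)^(ℓ−1), product (−1)^24 = +1.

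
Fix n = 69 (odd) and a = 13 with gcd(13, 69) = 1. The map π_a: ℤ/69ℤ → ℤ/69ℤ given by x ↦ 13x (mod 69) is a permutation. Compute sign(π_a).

Trace 31: π^k(31) = [31, 58, 64, 4, 52, 55, 25] for k=0..6.
9 cycles of lengths [11, 11, 11, 11, 11, 11, 1, 1, 1].
sign(π) = (−1)^{n − #cycles} = (−1)^{69−9} = (−1)^60 = +1.

+1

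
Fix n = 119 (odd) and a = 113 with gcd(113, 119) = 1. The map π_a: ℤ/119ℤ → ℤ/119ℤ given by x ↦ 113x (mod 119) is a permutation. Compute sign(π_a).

Orbit of 99 under x↦113x: [99, 1, 113, 36, 22, 106, 78]… (length divides ord_119(113)).
The orbit structure of x ↦ 113x mod 119: 14 orbits of sizes [16, 16, 16, 16, 16, 16, 16, 1, 1, 1, 1, 1, 1, 1].
14 cycles on 119: each ℓ→(−1)^(ℓ−1), product (−1)^105 = -1.
The Jacobi symbol (113|119) = -1 (Zolotarev) agrees.

-1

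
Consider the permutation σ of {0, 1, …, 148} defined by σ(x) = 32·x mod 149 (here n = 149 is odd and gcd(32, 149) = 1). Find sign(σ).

Trace 48: π^k(48) = [48, 46, 131, 20, 44, 67, 58] for k=0..6.
Cycle type of π: 148 + 1; total 2 cycles.
With 2 cycles on 149 points, sign = (−1)^{149−2} = -1.

-1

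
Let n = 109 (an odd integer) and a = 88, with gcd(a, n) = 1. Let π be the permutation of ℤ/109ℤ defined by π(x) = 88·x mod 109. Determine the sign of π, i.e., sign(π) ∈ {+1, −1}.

+1

Trace 35: π^k(35) = [35, 28, 66, 31, 3, 46, 15] for k=0..6.
Cycle type of π: 54×2 + 1; total 3 cycles.
3 cycles on 109: each ℓ→(−1)^(ℓ−1), product (−1)^106 = +1.
The Jacobi symbol (88|109) = +1 (Zolotarev) agrees.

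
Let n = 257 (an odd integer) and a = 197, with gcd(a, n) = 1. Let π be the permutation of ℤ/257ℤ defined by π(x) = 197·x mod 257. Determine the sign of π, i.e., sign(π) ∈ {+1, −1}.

+1

Orbit of 241 under x↦197x: [241, 189, 225, 121, 193, 242, 129]… (length divides ord_257(197)).
9 cycles of lengths [32, 32, 32, 32, 32, 32, 32, 32, 1].
257 − 9 = 248 transpositions; sign(π) = (−1)^248 = +1.
Check: (197/257) = +1 by Zolotarev.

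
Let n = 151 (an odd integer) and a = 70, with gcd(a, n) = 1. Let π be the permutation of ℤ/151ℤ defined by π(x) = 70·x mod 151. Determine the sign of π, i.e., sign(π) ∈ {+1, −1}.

-1

Start at x=124: 124 → 73 → 127 → 132 → 29 → 67 → 9 → … (one orbit).
Cycle type of π: 50×3 + 1; total 4 cycles.
4 cycles on 151: each ℓ→(−1)^(ℓ−1), product (−1)^147 = -1.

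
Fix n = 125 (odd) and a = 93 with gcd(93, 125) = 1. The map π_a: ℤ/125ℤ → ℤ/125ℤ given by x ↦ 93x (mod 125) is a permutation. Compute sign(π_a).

Start at x=101: 101 → 18 → 49 → 57 → 51 → 118 → 99 → … (one orbit).
Decompose π into cycles: lengths [20, 20, 20, 20, 20, 4, 4, 4, 4, 4, 4, 1] (12 cycles, including the fixed point 0).
n − c = 125 − 12 = 113; sign = (−1)^113 = -1.
Check: (93/125) = -1 by Zolotarev.

-1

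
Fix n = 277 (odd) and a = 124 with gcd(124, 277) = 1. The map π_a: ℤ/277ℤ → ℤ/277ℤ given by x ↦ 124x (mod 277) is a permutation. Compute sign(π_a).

Start at x=186: 186 → 73 → 188 → 44 → 193 → 110 → 67 → … (one orbit).
Decompose π into cycles: lengths [276, 1] (2 cycles, including the fixed point 0).
2 cycles on 277: each ℓ→(−1)^(ℓ−1), product (−1)^275 = -1.

-1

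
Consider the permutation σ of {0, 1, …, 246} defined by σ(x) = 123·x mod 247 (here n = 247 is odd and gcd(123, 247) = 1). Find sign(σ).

-1

Orbit of 93 under x↦123x: [93, 77, 85, 81, 83, 82, 206]… (length divides ord_247(123)).
Decompose π into cycles: lengths [36, 36, 36, 36, 36, 36, 12, 9, 9, 1] (10 cycles, including the fixed point 0).
10 cycles on 247: each ℓ→(−1)^(ℓ−1), product (−1)^237 = -1.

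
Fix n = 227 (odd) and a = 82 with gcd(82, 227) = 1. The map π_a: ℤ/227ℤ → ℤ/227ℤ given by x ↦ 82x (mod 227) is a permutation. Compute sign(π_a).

Orbit of 101 under x↦82x: [101, 110, 167, 74, 166, 219, 25]… (length divides ord_227(82)).
Cycle type of π: 113×2 + 1; total 3 cycles.
3 cycles on 227: each ℓ→(−1)^(ℓ−1), product (−1)^224 = +1.

+1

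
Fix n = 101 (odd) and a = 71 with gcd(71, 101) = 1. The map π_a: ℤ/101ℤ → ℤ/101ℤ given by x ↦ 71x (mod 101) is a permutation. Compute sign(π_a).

+1

Orbit of 87 under x↦71x: [87, 16, 25, 58, 78, 84, 5]… (length divides ord_101(71)).
π_71 has 5 disjoint cycles with lengths [25, 25, 25, 25, 1] on {0,…,100}.
Σ(ℓ_i−1) = 101−5 = 96; sign = (−1)^96 = +1.
(71|101)_J = +1 (Zolotarev's lemma cross-check).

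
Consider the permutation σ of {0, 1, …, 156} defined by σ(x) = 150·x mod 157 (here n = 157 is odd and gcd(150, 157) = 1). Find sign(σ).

-1

Start at x=79: 79 → 75 → 103 → 64 → 23 → 153 → 28 → … (one orbit).
Cycle lengths of π_150 on ℤ/157ℤ: [52, 52, 52, 1]; 4 cycles in total.
157 − 4 = 153 transpositions; sign(π) = (−1)^153 = -1.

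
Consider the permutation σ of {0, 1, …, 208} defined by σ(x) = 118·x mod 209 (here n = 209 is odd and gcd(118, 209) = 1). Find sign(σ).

Trace 195: π^k(195) = [195, 20, 61, 92, 197, 47, 112] for k=0..6.
The orbit structure of x ↦ 118x mod 209: 6 orbits of sizes [90, 90, 10, 9, 9, 1].
n − c = 209 − 6 = 203; sign = (−1)^203 = -1.

-1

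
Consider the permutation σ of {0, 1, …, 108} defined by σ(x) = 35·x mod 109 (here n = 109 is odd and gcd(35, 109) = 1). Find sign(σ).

Trace 73: π^k(73) = [73, 48, 45, 49, 80, 75, 9] for k=0..6.
The orbit structure of x ↦ 35x mod 109: 5 orbits of sizes [27, 27, 27, 27, 1].
With 5 cycles on 109 points, sign = (−1)^{109−5} = +1.

+1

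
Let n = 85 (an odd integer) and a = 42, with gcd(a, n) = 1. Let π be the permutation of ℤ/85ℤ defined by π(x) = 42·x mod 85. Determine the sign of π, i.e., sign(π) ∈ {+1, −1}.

Orbit of 77 under x↦42x: [77, 4, 83, 1, 42, 64, 53]… (length divides ord_85(42)).
π_42 has 12 disjoint cycles with lengths [8, 8, 8, 8, 8, 8, 8, 8, 8, 8, 4, 1] on {0,…,84}.
With 12 cycles on 85 points, sign = (−1)^{85−12} = -1.

-1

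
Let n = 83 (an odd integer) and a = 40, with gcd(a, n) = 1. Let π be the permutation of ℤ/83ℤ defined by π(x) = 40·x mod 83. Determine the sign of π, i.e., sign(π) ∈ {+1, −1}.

+1

Start at x=17: 17 → 16 → 59 → 36 → 29 → 81 → 3 → … (one orbit).
Cycle type of π: 41×2 + 1; total 3 cycles.
n − c = 83 − 3 = 80; sign = (−1)^80 = +1.
Check: (40/83) = +1 by Zolotarev.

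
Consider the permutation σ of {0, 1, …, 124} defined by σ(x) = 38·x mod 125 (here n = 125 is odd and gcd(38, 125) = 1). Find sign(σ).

-1

Trace 106: π^k(106) = [106, 28, 64, 57, 41, 58, 79] for k=0..6.
Cycle type of π: 100 + 20 + 4 + 1; total 4 cycles.
4 cycles on 125: each ℓ→(−1)^(ℓ−1), product (−1)^121 = -1.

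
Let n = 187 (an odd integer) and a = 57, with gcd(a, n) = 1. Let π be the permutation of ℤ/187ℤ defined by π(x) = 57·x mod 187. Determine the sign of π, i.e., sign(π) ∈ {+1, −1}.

Orbit of 95 under x↦57x: [95, 179, 105, 1, 57, 70, 63]… (length divides ord_187(57)).
5 cycles of lengths [80, 80, 16, 10, 1].
sign(π) = (−1)^{n − #cycles} = (−1)^{187−5} = (−1)^182 = +1.
The Jacobi symbol (57|187) = +1 (Zolotarev) agrees.

+1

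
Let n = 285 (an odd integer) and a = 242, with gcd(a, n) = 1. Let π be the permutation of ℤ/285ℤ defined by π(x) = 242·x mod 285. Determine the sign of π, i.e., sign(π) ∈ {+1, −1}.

Start at x=203: 203 → 106 → 2 → 199 → 278 → 16 → 167 → … (one orbit).
π_242 has 14 disjoint cycles with lengths [36, 36, 36, 36, 36, 36, 18, 18, 18, 4, 4, 4, 2, 1] on {0,…,284}.
285 − 14 = 271 transpositions; sign(π) = (−1)^271 = -1.
The Jacobi symbol (242|285) = -1 (Zolotarev) agrees.

-1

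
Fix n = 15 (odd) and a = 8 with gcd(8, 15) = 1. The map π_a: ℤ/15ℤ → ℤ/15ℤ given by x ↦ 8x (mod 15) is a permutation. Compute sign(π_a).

+1

Start at x=2: 2 → 1 → 8 → 4 → 2 (one orbit).
Decompose π into cycles: lengths [4, 4, 4, 2, 1] (5 cycles, including the fixed point 0).
15 − 5 = 10 transpositions; sign(π) = (−1)^10 = +1.
Via Zolotarev, sign(π_{8}) = (8|15) = +1.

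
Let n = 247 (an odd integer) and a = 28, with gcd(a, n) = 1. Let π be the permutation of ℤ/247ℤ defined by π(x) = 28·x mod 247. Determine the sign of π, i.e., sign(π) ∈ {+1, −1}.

Start at x=188: 188 → 77 → 180 → 100 → 83 → 101 → 111 → … (one orbit).
π_28 has 10 disjoint cycles with lengths [36, 36, 36, 36, 36, 36, 12, 9, 9, 1] on {0,…,246}.
n − c = 247 − 10 = 237; sign = (−1)^237 = -1.
The Jacobi symbol (28|247) = -1 (Zolotarev) agrees.

-1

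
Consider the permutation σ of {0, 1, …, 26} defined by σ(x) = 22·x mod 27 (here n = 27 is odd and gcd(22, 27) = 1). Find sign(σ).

Trace 7: π^k(7) = [7, 19, 13, 16, 1, 22, 25] for k=0..6.
Cycle type of π: 9×2 + 3×2 + 1×3; total 7 cycles.
n − c = 27 − 7 = 20; sign = (−1)^20 = +1.
Via Zolotarev, sign(π_{22}) = (22|27) = +1.

+1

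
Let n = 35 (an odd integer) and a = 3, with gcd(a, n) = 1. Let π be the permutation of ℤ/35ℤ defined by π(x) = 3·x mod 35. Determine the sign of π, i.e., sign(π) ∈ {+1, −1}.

+1

Orbit of 9 under x↦3x: [9, 27, 11, 33, 29, 17, 16]… (length divides ord_35(3)).
Cycle type of π: 12×2 + 6 + 4 + 1; total 5 cycles.
With 5 cycles on 35 points, sign = (−1)^{35−5} = +1.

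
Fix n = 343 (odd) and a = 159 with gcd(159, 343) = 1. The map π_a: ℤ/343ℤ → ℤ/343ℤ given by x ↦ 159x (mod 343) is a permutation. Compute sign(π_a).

Orbit of 327 under x↦159x: [327, 200, 244, 37, 52, 36, 236]… (length divides ord_343(159)).
Decompose π into cycles: lengths [294, 42, 6, 1] (4 cycles, including the fixed point 0).
Σ(ℓ_i−1) = 343−4 = 339; sign = (−1)^339 = -1.

-1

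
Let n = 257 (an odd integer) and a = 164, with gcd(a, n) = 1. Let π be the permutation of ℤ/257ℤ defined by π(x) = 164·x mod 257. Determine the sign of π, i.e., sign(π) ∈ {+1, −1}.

Orbit of 176 under x↦164x: [176, 80, 13, 76, 128, 175, 173]… (length divides ord_257(164)).
π_164 has 2 disjoint cycles with lengths [256, 1] on {0,…,256}.
2 cycles on 257: each ℓ→(−1)^(ℓ−1), product (−1)^255 = -1.
The Jacobi symbol (164|257) = -1 (Zolotarev) agrees.

-1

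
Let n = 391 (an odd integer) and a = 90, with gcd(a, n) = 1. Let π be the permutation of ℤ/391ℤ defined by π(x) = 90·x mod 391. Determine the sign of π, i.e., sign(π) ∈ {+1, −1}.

+1

Trace 244: π^k(244) = [244, 64, 286, 325, 316, 288, 114] for k=0..6.
Decompose π into cycles: lengths [176, 176, 22, 16, 1] (5 cycles, including the fixed point 0).
n − c = 391 − 5 = 386; sign = (−1)^386 = +1.
Zolotarev: (90|391) = +1, matching the cycle-count sign.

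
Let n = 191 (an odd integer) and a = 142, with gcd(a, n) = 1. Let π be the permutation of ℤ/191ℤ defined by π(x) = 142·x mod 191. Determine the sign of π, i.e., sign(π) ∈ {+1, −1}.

-1

Orbit of 1 under x↦142x: [1, 142, 109, 7, 39, 190, 49]… (length divides ord_191(142)).
Decompose π into cycles: lengths [10, 10, 10, 10, 10, 10, 10, 10, 10, 10, 10, 10, 10, 10, 10, 10, 10, 10, 10, 1] (20 cycles, including the fixed point 0).
sign(π) = (−1)^{n − #cycles} = (−1)^{191−20} = (−1)^171 = -1.
Via Zolotarev, sign(π_{142}) = (142|191) = -1.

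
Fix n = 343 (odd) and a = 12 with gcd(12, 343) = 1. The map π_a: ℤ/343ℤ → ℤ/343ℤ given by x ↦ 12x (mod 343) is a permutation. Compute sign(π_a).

-1

Trace 114: π^k(114) = [114, 339, 295, 110, 291, 62, 58] for k=0..6.
Cycle lengths of π_12 on ℤ/343ℤ: [294, 42, 6, 1]; 4 cycles in total.
sign(π) = (−1)^{n − #cycles} = (−1)^{343−4} = (−1)^339 = -1.
(12|343)_J = -1 (Zolotarev's lemma cross-check).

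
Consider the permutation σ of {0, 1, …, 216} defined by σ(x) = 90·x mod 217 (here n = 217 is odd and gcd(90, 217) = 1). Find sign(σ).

-1

Start at x=211: 211 → 111 → 8 → 69 → 134 → 125 → 183 → … (one orbit).
12 cycles of lengths [30, 30, 30, 30, 30, 30, 15, 15, 2, 2, 2, 1].
With 12 cycles on 217 points, sign = (−1)^{217−12} = -1.
Zolotarev: (90|217) = -1, matching the cycle-count sign.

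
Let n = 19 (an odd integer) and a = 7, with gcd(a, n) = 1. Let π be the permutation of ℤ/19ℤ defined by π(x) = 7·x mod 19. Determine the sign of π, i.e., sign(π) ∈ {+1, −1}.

+1

Start at x=7: 7 → 11 → 1 → 7 (one orbit).
Decompose π into cycles: lengths [3, 3, 3, 3, 3, 3, 1] (7 cycles, including the fixed point 0).
Σ(ℓ_i−1) = 19−7 = 12; sign = (−1)^12 = +1.
Zolotarev: (7|19) = +1, matching the cycle-count sign.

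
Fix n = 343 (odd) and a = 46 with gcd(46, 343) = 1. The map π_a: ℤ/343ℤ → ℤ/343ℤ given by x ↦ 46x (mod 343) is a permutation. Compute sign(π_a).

Start at x=302: 302 → 172 → 23 → 29 → 305 → 310 → 197 → … (one orbit).
Decompose π into cycles: lengths [147, 147, 21, 21, 3, 3, 1] (7 cycles, including the fixed point 0).
7 cycles on 343: each ℓ→(−1)^(ℓ−1), product (−1)^336 = +1.
The Jacobi symbol (46|343) = +1 (Zolotarev) agrees.

+1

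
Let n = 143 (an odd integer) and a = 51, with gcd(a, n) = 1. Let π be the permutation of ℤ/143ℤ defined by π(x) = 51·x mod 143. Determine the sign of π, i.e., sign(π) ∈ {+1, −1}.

Start at x=90: 90 → 14 → 142 → 92 → 116 → 53 → 129 → … (one orbit).
π_51 has 20 disjoint cycles with lengths [10, 10, 10, 10, 10, 10, 10, 10, 10, 10, 10, 10, 10, 2, 2, 2, 2, 2, 2, 1] on {0,…,142}.
With 20 cycles on 143 points, sign = (−1)^{143−20} = -1.
Zolotarev: (51|143) = -1, matching the cycle-count sign.

-1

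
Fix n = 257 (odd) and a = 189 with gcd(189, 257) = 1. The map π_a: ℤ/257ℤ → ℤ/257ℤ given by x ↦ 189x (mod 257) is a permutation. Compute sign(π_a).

Orbit of 64 under x↦189x: [64, 17, 129, 223, 256, 68, 2]… (length divides ord_257(189)).
Cycle type of π: 32×8 + 1; total 9 cycles.
With 9 cycles on 257 points, sign = (−1)^{257−9} = +1.
(189|257)_J = +1 (Zolotarev's lemma cross-check).

+1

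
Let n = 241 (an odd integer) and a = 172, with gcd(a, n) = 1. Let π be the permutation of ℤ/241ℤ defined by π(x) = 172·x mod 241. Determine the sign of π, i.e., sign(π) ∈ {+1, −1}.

Start at x=91: 91 → 228 → 174 → 44 → 97 → 55 → 61 → … (one orbit).
Cycle lengths of π_172 on ℤ/241ℤ: [240, 1]; 2 cycles in total.
sign(π) = (−1)^{n − #cycles} = (−1)^{241−2} = (−1)^239 = -1.
(172|241)_J = -1 (Zolotarev's lemma cross-check).

-1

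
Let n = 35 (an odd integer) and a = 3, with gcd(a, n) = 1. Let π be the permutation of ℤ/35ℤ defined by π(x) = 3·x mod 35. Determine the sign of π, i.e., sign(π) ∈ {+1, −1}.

+1

Start at x=27: 27 → 11 → 33 → 29 → 17 → 16 → 13 → … (one orbit).
Cycle type of π: 12×2 + 6 + 4 + 1; total 5 cycles.
sign(π) = (−1)^{n − #cycles} = (−1)^{35−5} = (−1)^30 = +1.
Check: (3/35) = +1 by Zolotarev.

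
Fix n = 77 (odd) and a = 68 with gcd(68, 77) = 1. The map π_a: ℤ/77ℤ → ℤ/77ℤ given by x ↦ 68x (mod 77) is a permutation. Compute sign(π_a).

Orbit of 6 under x↦68x: [6, 23, 24, 15, 19, 60, 76]… (length divides ord_77(68)).
5 cycles of lengths [30, 30, 10, 6, 1].
77 − 5 = 72 transpositions; sign(π) = (−1)^72 = +1.
Via Zolotarev, sign(π_{68}) = (68|77) = +1.

+1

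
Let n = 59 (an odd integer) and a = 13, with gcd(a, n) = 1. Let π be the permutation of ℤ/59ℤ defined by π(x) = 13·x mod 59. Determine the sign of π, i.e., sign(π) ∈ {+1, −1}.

Start at x=49: 49 → 47 → 21 → 37 → 9 → 58 → 46 → … (one orbit).
Cycle type of π: 58 + 1; total 2 cycles.
Σ(ℓ_i−1) = 59−2 = 57; sign = (−1)^57 = -1.
The Jacobi symbol (13|59) = -1 (Zolotarev) agrees.

-1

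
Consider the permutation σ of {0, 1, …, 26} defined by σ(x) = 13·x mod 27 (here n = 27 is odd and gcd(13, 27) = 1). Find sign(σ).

Start at x=19: 19 → 4 → 25 → 1 → 13 → 7 → 10 → … (one orbit).
Cycle type of π: 9×2 + 3×2 + 1×3; total 7 cycles.
7 cycles on 27: each ℓ→(−1)^(ℓ−1), product (−1)^20 = +1.

+1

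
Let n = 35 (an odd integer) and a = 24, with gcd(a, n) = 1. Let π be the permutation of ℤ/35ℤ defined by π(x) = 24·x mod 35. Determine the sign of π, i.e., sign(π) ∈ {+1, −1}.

-1

Trace 34: π^k(34) = [34, 11, 19, 1, 24, 16] for k=0..5.
Decompose π into cycles: lengths [6, 6, 6, 6, 6, 2, 2, 1] (8 cycles, including the fixed point 0).
Σ(ℓ_i−1) = 35−8 = 27; sign = (−1)^27 = -1.
(24|35)_J = -1 (Zolotarev's lemma cross-check).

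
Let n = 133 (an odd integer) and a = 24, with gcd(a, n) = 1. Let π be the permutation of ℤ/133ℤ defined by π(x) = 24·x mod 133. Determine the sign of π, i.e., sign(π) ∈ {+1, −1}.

-1

Start at x=81: 81 → 82 → 106 → 17 → 9 → 83 → 130 → … (one orbit).
10 cycles of lengths [18, 18, 18, 18, 18, 18, 9, 9, 6, 1].
Σ(ℓ_i−1) = 133−10 = 123; sign = (−1)^123 = -1.
Via Zolotarev, sign(π_{24}) = (24|133) = -1.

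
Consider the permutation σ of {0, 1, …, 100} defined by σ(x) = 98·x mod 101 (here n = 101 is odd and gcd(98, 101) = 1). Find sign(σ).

Trace 16: π^k(16) = [16, 53, 43, 73, 84, 51, 49] for k=0..6.
π_98 has 2 disjoint cycles with lengths [100, 1] on {0,…,100}.
sign(π) = (−1)^{n − #cycles} = (−1)^{101−2} = (−1)^99 = -1.
(98|101)_J = -1 (Zolotarev's lemma cross-check).

-1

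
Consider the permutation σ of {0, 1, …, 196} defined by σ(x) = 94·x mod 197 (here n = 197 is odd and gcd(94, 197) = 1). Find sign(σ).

Trace 56: π^k(56) = [56, 142, 149, 19, 13, 40, 17] for k=0..6.
Cycle lengths of π_94 on ℤ/197ℤ: [196, 1]; 2 cycles in total.
With 2 cycles on 197 points, sign = (−1)^{197−2} = -1.

-1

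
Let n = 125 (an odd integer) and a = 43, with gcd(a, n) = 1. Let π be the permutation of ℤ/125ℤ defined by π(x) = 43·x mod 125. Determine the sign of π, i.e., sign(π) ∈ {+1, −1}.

Start at x=7: 7 → 51 → 68 → 49 → 107 → 101 → 93 → … (one orbit).
12 cycles of lengths [20, 20, 20, 20, 20, 4, 4, 4, 4, 4, 4, 1].
With 12 cycles on 125 points, sign = (−1)^{125−12} = -1.
Check: (43/125) = -1 by Zolotarev.

-1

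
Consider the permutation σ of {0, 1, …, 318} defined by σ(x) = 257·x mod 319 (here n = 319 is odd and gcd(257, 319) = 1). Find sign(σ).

Orbit of 210 under x↦257x: [210, 59, 170, 306, 168, 111, 136]… (length divides ord_319(257)).
Decompose π into cycles: lengths [35, 35, 35, 35, 35, 35, 35, 35, 7, 7, 7, 7, 5, 5, 1] (15 cycles, including the fixed point 0).
319 − 15 = 304 transpositions; sign(π) = (−1)^304 = +1.
(257|319)_J = +1 (Zolotarev's lemma cross-check).

+1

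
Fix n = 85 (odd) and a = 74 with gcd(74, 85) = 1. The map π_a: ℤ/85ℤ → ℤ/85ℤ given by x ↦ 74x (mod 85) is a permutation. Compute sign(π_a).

-1

Start at x=26: 26 → 54 → 1 → 74 → 36 → 29 → 21 → … (one orbit).
π_74 has 8 disjoint cycles with lengths [16, 16, 16, 16, 16, 2, 2, 1] on {0,…,84}.
With 8 cycles on 85 points, sign = (−1)^{85−8} = -1.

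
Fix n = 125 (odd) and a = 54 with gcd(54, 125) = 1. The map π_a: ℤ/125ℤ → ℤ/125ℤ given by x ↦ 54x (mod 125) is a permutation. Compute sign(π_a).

Orbit of 29 under x↦54x: [29, 66, 64, 81, 124, 71, 84]… (length divides ord_125(54)).
The orbit structure of x ↦ 54x mod 125: 7 orbits of sizes [50, 50, 10, 10, 2, 2, 1].
n − c = 125 − 7 = 118; sign = (−1)^118 = +1.

+1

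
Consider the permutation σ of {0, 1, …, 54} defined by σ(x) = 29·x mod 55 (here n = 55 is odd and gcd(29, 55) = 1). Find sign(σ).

Trace 36: π^k(36) = [36, 54, 26, 39, 31, 19, 1] for k=0..6.
Decompose π into cycles: lengths [10, 10, 10, 10, 10, 2, 2, 1] (8 cycles, including the fixed point 0).
8 cycles on 55: each ℓ→(−1)^(ℓ−1), product (−1)^47 = -1.
(29|55)_J = -1 (Zolotarev's lemma cross-check).

-1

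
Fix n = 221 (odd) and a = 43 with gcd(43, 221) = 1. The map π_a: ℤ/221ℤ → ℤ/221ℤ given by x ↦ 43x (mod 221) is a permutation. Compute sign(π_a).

Orbit of 217 under x↦43x: [217, 49, 118, 212, 55, 155, 35]… (length divides ord_221(43)).
13 cycles of lengths [24, 24, 24, 24, 24, 24, 24, 24, 8, 8, 6, 6, 1].
n − c = 221 − 13 = 208; sign = (−1)^208 = +1.

+1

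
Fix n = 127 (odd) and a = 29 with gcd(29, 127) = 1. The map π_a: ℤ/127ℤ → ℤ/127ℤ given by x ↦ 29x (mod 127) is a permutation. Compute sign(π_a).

-1

Start at x=69: 69 → 96 → 117 → 91 → 99 → 77 → 74 → … (one orbit).
Cycle lengths of π_29 on ℤ/127ℤ: [126, 1]; 2 cycles in total.
Σ(ℓ_i−1) = 127−2 = 125; sign = (−1)^125 = -1.
Check: (29/127) = -1 by Zolotarev.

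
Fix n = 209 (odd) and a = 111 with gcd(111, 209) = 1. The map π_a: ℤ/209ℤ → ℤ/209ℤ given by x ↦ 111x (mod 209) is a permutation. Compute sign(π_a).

+1

Trace 144: π^k(144) = [144, 100, 23, 45, 188, 177, 1] for k=0..6.
The orbit structure of x ↦ 111x mod 209: 33 orbits of sizes [9, 9, 9, 9, 9, 9, 9, 9, 9, 9, 9, 9, 9, 9, 9, 9, 9, 9, 9, 9, 9, 9, 1, 1, 1, 1, 1, 1, 1, 1, 1, 1, 1].
With 33 cycles on 209 points, sign = (−1)^{209−33} = +1.
(111|209)_J = +1 (Zolotarev's lemma cross-check).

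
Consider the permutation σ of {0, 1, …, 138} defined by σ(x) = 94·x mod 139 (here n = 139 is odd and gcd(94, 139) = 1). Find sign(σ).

Trace 60: π^k(60) = [60, 80, 14, 65, 133, 131, 82] for k=0..6.
The orbit structure of x ↦ 94x mod 139: 4 orbits of sizes [46, 46, 46, 1].
Σ(ℓ_i−1) = 139−4 = 135; sign = (−1)^135 = -1.

-1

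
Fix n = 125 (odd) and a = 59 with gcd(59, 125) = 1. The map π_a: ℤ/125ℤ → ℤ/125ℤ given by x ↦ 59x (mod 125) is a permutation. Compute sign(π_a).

Start at x=96: 96 → 39 → 51 → 9 → 31 → 79 → 36 → … (one orbit).
Decompose π into cycles: lengths [50, 50, 10, 10, 2, 2, 1] (7 cycles, including the fixed point 0).
7 cycles on 125: each ℓ→(−1)^(ℓ−1), product (−1)^118 = +1.
Via Zolotarev, sign(π_{59}) = (59|125) = +1.

+1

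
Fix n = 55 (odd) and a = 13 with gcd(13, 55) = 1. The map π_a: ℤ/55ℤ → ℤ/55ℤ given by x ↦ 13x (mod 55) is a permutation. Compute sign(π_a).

+1

Orbit of 32 under x↦13x: [32, 31, 18, 14, 17, 1, 13]… (length divides ord_55(13)).
Cycle type of π: 20×2 + 10 + 4 + 1; total 5 cycles.
n − c = 55 − 5 = 50; sign = (−1)^50 = +1.
Check: (13/55) = +1 by Zolotarev.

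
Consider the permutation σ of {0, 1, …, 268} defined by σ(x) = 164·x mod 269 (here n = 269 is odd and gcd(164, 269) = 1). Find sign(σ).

+1

Orbit of 204 under x↦164x: [204, 100, 260, 138, 36, 255, 125]… (length divides ord_269(164)).
The orbit structure of x ↦ 164x mod 269: 3 orbits of sizes [134, 134, 1].
sign(π) = (−1)^{n − #cycles} = (−1)^{269−3} = (−1)^266 = +1.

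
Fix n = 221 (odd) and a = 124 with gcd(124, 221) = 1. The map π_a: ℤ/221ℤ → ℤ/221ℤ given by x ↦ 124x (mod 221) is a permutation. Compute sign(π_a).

+1

Start at x=197: 197 → 118 → 46 → 179 → 96 → 191 → 37 → … (one orbit).
Cycle lengths of π_124 on ℤ/221ℤ: [48, 48, 48, 48, 16, 12, 1]; 7 cycles in total.
n − c = 221 − 7 = 214; sign = (−1)^214 = +1.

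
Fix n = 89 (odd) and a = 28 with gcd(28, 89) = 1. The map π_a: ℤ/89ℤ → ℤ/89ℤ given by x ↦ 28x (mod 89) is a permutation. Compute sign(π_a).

-1

Trace 9: π^k(9) = [9, 74, 25, 77, 20, 26, 16] for k=0..6.
2 cycles of lengths [88, 1].
With 2 cycles on 89 points, sign = (−1)^{89−2} = -1.
(28|89)_J = -1 (Zolotarev's lemma cross-check).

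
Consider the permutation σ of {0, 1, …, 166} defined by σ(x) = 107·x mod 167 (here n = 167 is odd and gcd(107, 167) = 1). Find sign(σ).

+1

Trace 14: π^k(14) = [14, 162, 133, 36, 11, 8, 21] for k=0..6.
The orbit structure of x ↦ 107x mod 167: 3 orbits of sizes [83, 83, 1].
Σ(ℓ_i−1) = 167−3 = 164; sign = (−1)^164 = +1.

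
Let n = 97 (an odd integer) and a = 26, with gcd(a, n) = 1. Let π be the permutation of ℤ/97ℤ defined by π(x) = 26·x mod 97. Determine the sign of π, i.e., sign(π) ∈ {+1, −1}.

-1

Orbit of 38 under x↦26x: [38, 18, 80, 43, 51, 65, 41]… (length divides ord_97(26)).
2 cycles of lengths [96, 1].
Σ(ℓ_i−1) = 97−2 = 95; sign = (−1)^95 = -1.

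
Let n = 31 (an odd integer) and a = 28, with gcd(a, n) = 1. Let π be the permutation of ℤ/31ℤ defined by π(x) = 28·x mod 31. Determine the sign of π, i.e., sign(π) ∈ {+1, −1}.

+1

Orbit of 4 under x↦28x: [4, 19, 5, 16, 14, 20, 2]… (length divides ord_31(28)).
Decompose π into cycles: lengths [15, 15, 1] (3 cycles, including the fixed point 0).
n − c = 31 − 3 = 28; sign = (−1)^28 = +1.
(28|31)_J = +1 (Zolotarev's lemma cross-check).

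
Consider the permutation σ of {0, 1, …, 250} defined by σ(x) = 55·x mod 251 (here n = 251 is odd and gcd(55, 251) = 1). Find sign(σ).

Orbit of 76 under x↦55x: [76, 164, 235, 124, 43, 106, 57]… (length divides ord_251(55)).
Decompose π into cycles: lengths [250, 1] (2 cycles, including the fixed point 0).
With 2 cycles on 251 points, sign = (−1)^{251−2} = -1.
(55|251)_J = -1 (Zolotarev's lemma cross-check).

-1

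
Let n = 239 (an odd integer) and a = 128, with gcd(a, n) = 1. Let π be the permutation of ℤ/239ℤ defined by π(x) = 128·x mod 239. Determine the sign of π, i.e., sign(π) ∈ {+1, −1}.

Orbit of 22 under x↦128x: [22, 187, 36, 67, 211, 1, 128]… (length divides ord_239(128)).
The orbit structure of x ↦ 128x mod 239: 15 orbits of sizes [17, 17, 17, 17, 17, 17, 17, 17, 17, 17, 17, 17, 17, 17, 1].
239 − 15 = 224 transpositions; sign(π) = (−1)^224 = +1.
The Jacobi symbol (128|239) = +1 (Zolotarev) agrees.

+1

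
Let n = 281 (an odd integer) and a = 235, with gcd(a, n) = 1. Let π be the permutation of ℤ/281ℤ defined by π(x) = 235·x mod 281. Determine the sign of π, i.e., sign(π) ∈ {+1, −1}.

Orbit of 106 under x↦235x: [106, 182, 58, 142, 212, 83, 116]… (length divides ord_281(235)).
2 cycles of lengths [280, 1].
sign(π) = (−1)^{n − #cycles} = (−1)^{281−2} = (−1)^279 = -1.
The Jacobi symbol (235|281) = -1 (Zolotarev) agrees.

-1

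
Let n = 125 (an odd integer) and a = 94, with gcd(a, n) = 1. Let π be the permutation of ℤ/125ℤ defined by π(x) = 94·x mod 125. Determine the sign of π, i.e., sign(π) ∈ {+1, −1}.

Trace 49: π^k(49) = [49, 106, 89, 116, 29, 101, 119] for k=0..6.
π_94 has 7 disjoint cycles with lengths [50, 50, 10, 10, 2, 2, 1] on {0,…,124}.
n − c = 125 − 7 = 118; sign = (−1)^118 = +1.

+1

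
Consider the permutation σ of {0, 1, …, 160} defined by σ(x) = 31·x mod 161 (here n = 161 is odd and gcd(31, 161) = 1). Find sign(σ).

Start at x=121: 121 → 48 → 39 → 82 → 127 → 73 → 9 → … (one orbit).
The orbit structure of x ↦ 31x mod 161: 6 orbits of sizes [66, 66, 11, 11, 6, 1].
With 6 cycles on 161 points, sign = (−1)^{161−6} = -1.
Zolotarev: (31|161) = -1, matching the cycle-count sign.

-1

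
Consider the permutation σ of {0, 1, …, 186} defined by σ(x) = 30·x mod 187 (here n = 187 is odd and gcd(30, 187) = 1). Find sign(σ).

-1

Start at x=16: 16 → 106 → 1 → 30 → 152 → 72 → 103 → … (one orbit).
Decompose π into cycles: lengths [20, 20, 20, 20, 20, 20, 20, 20, 10, 4, 4, 4, 4, 1] (14 cycles, including the fixed point 0).
14 cycles on 187: each ℓ→(−1)^(ℓ−1), product (−1)^173 = -1.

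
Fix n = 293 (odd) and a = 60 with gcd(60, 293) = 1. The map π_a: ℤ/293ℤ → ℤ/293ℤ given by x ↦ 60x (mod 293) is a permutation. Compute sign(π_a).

+1

Trace 186: π^k(186) = [186, 26, 95, 133, 69, 38, 229] for k=0..6.
Cycle lengths of π_60 on ℤ/293ℤ: [73, 73, 73, 73, 1]; 5 cycles in total.
Σ(ℓ_i−1) = 293−5 = 288; sign = (−1)^288 = +1.
Check: (60/293) = +1 by Zolotarev.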